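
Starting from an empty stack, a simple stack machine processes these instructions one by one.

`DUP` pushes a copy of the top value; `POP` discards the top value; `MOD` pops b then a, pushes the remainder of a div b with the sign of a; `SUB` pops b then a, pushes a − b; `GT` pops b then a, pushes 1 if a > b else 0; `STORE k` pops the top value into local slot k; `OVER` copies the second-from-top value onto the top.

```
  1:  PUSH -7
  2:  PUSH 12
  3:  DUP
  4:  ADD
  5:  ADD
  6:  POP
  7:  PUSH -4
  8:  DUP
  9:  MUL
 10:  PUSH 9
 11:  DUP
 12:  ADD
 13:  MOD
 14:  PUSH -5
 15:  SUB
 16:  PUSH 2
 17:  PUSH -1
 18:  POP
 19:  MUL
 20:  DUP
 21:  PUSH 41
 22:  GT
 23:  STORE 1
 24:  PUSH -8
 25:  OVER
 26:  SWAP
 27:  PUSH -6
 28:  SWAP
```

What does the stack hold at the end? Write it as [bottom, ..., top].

[42, 42, -6, -8]

PUSH -7  -7
PUSH 12  -7 12
DUP      -7 12 12
ADD      -7 24
ADD      17
POP      (empty)
PUSH -4  -4
DUP      -4 -4
MUL      16
PUSH 9   16 9
DUP      16 9 9
ADD      16 18
MOD      16
PUSH -5  16 -5
SUB      21
PUSH 2   21 2
PUSH -1  21 2 -1
POP      21 2
MUL      42
DUP      42 42
PUSH 41  42 42 41
GT       42 1
STORE 1  42
PUSH -8  42 -8
OVER     42 -8 42
SWAP     42 42 -8
PUSH -6  42 42 -8 -6
SWAP     42 42 -6 -8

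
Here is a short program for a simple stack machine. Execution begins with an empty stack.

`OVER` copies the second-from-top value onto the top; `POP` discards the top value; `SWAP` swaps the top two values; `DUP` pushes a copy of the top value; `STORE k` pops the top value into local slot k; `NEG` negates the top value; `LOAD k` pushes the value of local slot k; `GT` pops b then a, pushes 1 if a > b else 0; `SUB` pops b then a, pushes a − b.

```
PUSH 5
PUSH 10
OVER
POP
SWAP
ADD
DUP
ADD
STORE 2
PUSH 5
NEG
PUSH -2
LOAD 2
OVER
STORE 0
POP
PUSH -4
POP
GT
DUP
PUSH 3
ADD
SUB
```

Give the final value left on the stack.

-3

PUSH 5  → 5
PUSH 10 → 5 10
OVER    → 5 10 5
POP     → 5 10
SWAP    → 10 5
ADD     → 15
DUP     → 15 15
ADD     → 30
STORE 2 → (empty)
PUSH 5  → 5
NEG     → -5
PUSH -2 → -5 -2
LOAD 2  → -5 -2 30
OVER    → -5 -2 30 -2
STORE 0 → -5 -2 30
POP     → -5 -2
PUSH -4 → -5 -2 -4
POP     → -5 -2
GT      → 0
DUP     → 0 0
PUSH 3  → 0 0 3
ADD     → 0 3
SUB     → -3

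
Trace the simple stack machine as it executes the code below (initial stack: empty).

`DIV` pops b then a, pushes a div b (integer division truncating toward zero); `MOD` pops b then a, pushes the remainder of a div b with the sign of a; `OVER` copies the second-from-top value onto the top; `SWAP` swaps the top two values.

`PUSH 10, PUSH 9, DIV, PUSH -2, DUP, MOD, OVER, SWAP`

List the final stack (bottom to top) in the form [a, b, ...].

PUSH 10 -> [10]
PUSH 9  -> [10, 9]
DIV     -> [1]
PUSH -2 -> [1, -2]
DUP     -> [1, -2, -2]
MOD     -> [1, 0]
OVER    -> [1, 0, 1]
SWAP    -> [1, 1, 0]

[1, 1, 0]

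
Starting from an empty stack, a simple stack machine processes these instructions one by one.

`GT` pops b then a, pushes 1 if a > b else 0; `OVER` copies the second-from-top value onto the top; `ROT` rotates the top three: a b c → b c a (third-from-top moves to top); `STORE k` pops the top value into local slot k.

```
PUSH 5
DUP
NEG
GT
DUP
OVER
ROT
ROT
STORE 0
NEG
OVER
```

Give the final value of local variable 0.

PUSH 5   5
DUP      5 5
NEG      5 -5
GT       1
DUP      1 1
OVER     1 1 1
ROT      1 1 1
ROT      1 1 1
STORE 0  1 1
NEG      1 -1
OVER     1 -1 1

1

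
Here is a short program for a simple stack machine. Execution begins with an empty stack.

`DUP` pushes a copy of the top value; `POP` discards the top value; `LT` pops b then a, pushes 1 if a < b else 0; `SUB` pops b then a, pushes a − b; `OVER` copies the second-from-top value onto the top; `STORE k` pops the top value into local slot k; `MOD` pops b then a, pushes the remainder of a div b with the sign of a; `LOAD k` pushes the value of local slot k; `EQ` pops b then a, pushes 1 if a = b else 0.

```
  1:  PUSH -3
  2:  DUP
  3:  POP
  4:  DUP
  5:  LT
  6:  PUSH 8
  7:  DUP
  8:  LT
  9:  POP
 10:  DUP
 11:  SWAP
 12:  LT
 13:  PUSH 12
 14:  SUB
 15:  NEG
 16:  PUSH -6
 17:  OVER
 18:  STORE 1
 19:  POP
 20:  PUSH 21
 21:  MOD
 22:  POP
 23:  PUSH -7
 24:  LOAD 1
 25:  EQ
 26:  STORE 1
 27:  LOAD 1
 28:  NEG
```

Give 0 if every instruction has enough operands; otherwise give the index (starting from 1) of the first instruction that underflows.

PUSH -3 -> -3
DUP     -> -3 -3
POP     -> -3
DUP     -> -3 -3
LT      -> 0
PUSH 8  -> 0 8
DUP     -> 0 8 8
LT      -> 0 0
POP     -> 0
DUP     -> 0 0
SWAP    -> 0 0
LT      -> 0
PUSH 12 -> 0 12
SUB     -> -12
NEG     -> 12
PUSH -6 -> 12 -6
OVER    -> 12 -6 12
STORE 1 -> 12 -6
POP     -> 12
PUSH 21 -> 12 21
MOD     -> 12
POP     -> (empty)
PUSH -7 -> -7
LOAD 1  -> -7 12
EQ      -> 0
STORE 1 -> (empty)
LOAD 1  -> 0
NEG     -> 0

0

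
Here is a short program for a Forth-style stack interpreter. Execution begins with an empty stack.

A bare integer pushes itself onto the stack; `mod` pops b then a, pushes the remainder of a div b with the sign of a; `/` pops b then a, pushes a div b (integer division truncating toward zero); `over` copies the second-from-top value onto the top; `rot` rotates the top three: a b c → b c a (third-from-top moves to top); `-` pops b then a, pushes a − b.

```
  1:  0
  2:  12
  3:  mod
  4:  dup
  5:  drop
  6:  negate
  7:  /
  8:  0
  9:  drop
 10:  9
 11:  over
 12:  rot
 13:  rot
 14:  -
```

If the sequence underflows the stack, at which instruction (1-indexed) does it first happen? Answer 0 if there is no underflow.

0       0
12      0 12
mod     0
dup     0 0
drop    0
negate  0
/  — needs 2 operands, stack has 1 → underflow

7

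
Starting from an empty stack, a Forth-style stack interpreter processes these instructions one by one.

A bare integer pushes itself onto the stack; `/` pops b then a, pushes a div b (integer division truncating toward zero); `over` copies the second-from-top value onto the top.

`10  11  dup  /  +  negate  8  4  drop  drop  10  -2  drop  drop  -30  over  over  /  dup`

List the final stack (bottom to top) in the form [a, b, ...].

10      [10]
11      [10, 11]
dup     [10, 11, 11]
/       [10, 1]
+       [11]
negate  [-11]
8       [-11, 8]
4       [-11, 8, 4]
drop    [-11, 8]
drop    [-11]
10      [-11, 10]
-2      [-11, 10, -2]
drop    [-11, 10]
drop    [-11]
-30     [-11, -30]
over    [-11, -30, -11]
over    [-11, -30, -11, -30]
/       [-11, -30, 0]
dup     [-11, -30, 0, 0]

[-11, -30, 0, 0]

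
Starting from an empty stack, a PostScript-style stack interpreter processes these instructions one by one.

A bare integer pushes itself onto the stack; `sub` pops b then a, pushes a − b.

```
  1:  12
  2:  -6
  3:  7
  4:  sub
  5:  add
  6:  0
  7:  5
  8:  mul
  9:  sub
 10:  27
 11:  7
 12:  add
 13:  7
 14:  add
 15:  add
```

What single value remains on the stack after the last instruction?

40

12  -> 12
-6  -> 12 -6
7   -> 12 -6 7
sub -> 12 -13
add -> -1
0   -> -1 0
5   -> -1 0 5
mul -> -1 0
sub -> -1
27  -> -1 27
7   -> -1 27 7
add -> -1 34
7   -> -1 34 7
add -> -1 41
add -> 40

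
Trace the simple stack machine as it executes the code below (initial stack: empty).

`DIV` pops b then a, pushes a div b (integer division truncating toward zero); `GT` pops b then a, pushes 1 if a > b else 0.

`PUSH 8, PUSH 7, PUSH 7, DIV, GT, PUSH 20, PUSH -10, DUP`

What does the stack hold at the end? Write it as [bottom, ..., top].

[1, 20, -10, -10]

PUSH 8   -> [8]
PUSH 7   -> [8, 7]
PUSH 7   -> [8, 7, 7]
DIV      -> [8, 1]
GT       -> [1]
PUSH 20  -> [1, 20]
PUSH -10 -> [1, 20, -10]
DUP      -> [1, 20, -10, -10]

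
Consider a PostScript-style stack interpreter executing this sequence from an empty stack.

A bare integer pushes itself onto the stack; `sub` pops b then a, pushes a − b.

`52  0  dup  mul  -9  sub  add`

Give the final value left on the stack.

52  : 52
0   : 52 0
dup : 52 0 0
mul : 52 0
-9  : 52 0 -9
sub : 52 9
add : 61

61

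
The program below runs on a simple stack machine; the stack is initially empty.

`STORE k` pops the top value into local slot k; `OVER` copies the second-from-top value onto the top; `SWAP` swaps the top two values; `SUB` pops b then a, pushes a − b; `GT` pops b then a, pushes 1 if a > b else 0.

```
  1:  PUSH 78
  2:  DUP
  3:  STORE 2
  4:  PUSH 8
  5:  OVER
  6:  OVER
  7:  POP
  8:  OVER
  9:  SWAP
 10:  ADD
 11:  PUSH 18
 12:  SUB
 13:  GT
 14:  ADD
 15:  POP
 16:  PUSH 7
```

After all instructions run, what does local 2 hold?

78

PUSH 78  [78]
DUP      [78, 78]
STORE 2  [78]
PUSH 8   [78, 8]
OVER     [78, 8, 78]
OVER     [78, 8, 78, 8]
POP      [78, 8, 78]
OVER     [78, 8, 78, 8]
SWAP     [78, 8, 8, 78]
ADD      [78, 8, 86]
PUSH 18  [78, 8, 86, 18]
SUB      [78, 8, 68]
GT       [78, 0]
ADD      [78]
POP      []
PUSH 7   [7]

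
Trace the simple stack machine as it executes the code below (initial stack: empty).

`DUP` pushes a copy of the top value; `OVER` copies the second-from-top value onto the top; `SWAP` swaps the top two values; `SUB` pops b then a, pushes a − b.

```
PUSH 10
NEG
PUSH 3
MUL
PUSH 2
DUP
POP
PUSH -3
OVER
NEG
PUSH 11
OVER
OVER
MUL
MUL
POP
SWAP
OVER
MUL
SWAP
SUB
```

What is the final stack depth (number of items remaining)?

3

PUSH 10  10
NEG      -10
PUSH 3   -10 3
MUL      -30
PUSH 2   -30 2
DUP      -30 2 2
POP      -30 2
PUSH -3  -30 2 -3
OVER     -30 2 -3 2
NEG      -30 2 -3 -2
PUSH 11  -30 2 -3 -2 11
OVER     -30 2 -3 -2 11 -2
OVER     -30 2 -3 -2 11 -2 11
MUL      -30 2 -3 -2 11 -22
MUL      -30 2 -3 -2 -242
POP      -30 2 -3 -2
SWAP     -30 2 -2 -3
OVER     -30 2 -2 -3 -2
MUL      -30 2 -2 6
SWAP     -30 2 6 -2
SUB      -30 2 8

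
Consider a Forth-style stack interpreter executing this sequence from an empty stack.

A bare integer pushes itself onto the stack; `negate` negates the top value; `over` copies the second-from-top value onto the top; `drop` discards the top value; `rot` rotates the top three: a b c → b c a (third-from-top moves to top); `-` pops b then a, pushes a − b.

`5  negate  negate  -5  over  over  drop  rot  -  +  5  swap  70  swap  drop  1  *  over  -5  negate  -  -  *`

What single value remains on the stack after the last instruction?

5      -> 5
negate -> -5
negate -> 5
-5     -> 5 -5
over   -> 5 -5 5
over   -> 5 -5 5 -5
drop   -> 5 -5 5
rot    -> -5 5 5
-      -> -5 0
+      -> -5
5      -> -5 5
swap   -> 5 -5
70     -> 5 -5 70
swap   -> 5 70 -5
drop   -> 5 70
1      -> 5 70 1
*      -> 5 70
over   -> 5 70 5
-5     -> 5 70 5 -5
negate -> 5 70 5 5
-      -> 5 70 0
-      -> 5 70
*      -> 350

350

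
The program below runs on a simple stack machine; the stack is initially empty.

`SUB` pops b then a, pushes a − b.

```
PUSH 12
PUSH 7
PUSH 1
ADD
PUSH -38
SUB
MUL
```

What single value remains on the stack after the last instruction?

PUSH 12   12
PUSH 7    12 7
PUSH 1    12 7 1
ADD       12 8
PUSH -38  12 8 -38
SUB       12 46
MUL       552

552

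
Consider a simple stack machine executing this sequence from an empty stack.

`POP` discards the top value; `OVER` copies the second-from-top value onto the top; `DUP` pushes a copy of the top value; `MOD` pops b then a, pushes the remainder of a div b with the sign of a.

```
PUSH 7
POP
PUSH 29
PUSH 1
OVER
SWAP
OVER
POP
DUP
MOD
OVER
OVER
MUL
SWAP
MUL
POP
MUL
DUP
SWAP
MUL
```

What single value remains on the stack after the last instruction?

707281

PUSH 7   [7]
POP      []
PUSH 29  [29]
PUSH 1   [29, 1]
OVER     [29, 1, 29]
SWAP     [29, 29, 1]
OVER     [29, 29, 1, 29]
POP      [29, 29, 1]
DUP      [29, 29, 1, 1]
MOD      [29, 29, 0]
OVER     [29, 29, 0, 29]
OVER     [29, 29, 0, 29, 0]
MUL      [29, 29, 0, 0]
SWAP     [29, 29, 0, 0]
MUL      [29, 29, 0]
POP      [29, 29]
MUL      [841]
DUP      [841, 841]
SWAP     [841, 841]
MUL      [707281]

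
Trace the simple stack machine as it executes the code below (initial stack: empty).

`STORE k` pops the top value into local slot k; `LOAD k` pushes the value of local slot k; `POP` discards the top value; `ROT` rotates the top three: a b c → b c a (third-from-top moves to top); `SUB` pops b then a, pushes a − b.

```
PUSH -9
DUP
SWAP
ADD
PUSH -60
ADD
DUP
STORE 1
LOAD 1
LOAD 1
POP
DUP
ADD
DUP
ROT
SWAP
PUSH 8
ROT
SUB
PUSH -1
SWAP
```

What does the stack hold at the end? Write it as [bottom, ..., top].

PUSH -9  : [-9]
DUP      : [-9, -9]
SWAP     : [-9, -9]
ADD      : [-18]
PUSH -60 : [-18, -60]
ADD      : [-78]
DUP      : [-78, -78]
STORE 1  : [-78]
LOAD 1   : [-78, -78]
LOAD 1   : [-78, -78, -78]
POP      : [-78, -78]
DUP      : [-78, -78, -78]
ADD      : [-78, -156]
DUP      : [-78, -156, -156]
ROT      : [-156, -156, -78]
SWAP     : [-156, -78, -156]
PUSH 8   : [-156, -78, -156, 8]
ROT      : [-156, -156, 8, -78]
SUB      : [-156, -156, 86]
PUSH -1  : [-156, -156, 86, -1]
SWAP     : [-156, -156, -1, 86]

[-156, -156, -1, 86]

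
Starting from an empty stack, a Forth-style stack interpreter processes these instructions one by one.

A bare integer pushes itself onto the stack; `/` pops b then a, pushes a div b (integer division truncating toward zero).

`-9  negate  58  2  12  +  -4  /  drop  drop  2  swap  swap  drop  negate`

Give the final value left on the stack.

-9

-9     → -9
negate → 9
58     → 9 58
2      → 9 58 2
12     → 9 58 2 12
+      → 9 58 14
-4     → 9 58 14 -4
/      → 9 58 -3
drop   → 9 58
drop   → 9
2      → 9 2
swap   → 2 9
swap   → 9 2
drop   → 9
negate → -9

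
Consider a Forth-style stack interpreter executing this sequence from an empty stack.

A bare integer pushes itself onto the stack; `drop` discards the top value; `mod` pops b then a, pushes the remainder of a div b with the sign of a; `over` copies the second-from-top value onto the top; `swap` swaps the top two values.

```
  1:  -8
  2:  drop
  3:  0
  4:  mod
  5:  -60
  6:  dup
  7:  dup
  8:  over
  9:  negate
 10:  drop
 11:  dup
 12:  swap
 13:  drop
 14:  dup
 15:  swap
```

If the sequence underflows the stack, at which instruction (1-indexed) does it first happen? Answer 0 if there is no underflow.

4

-8   : [-8]
drop : []
0    : [0]
mod  — needs 2 operands, stack has 1 → underflow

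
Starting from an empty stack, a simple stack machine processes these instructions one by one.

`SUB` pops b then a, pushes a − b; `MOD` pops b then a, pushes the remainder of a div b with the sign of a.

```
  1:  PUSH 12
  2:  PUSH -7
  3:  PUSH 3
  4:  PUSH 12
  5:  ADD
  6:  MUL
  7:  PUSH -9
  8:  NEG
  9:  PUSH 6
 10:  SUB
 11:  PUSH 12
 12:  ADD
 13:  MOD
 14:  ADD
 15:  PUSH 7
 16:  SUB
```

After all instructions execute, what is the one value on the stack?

5

PUSH 12 → 12
PUSH -7 → 12 -7
PUSH 3  → 12 -7 3
PUSH 12 → 12 -7 3 12
ADD     → 12 -7 15
MUL     → 12 -105
PUSH -9 → 12 -105 -9
NEG     → 12 -105 9
PUSH 6  → 12 -105 9 6
SUB     → 12 -105 3
PUSH 12 → 12 -105 3 12
ADD     → 12 -105 15
MOD     → 12 0
ADD     → 12
PUSH 7  → 12 7
SUB     → 5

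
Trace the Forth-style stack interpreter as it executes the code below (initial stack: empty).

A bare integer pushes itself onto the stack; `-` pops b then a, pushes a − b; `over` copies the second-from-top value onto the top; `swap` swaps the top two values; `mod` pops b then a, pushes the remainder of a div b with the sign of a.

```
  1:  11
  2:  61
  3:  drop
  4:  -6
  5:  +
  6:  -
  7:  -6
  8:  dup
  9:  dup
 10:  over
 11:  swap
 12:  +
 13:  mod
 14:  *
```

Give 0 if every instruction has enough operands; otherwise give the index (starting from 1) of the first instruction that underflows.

6

11   : 11
61   : 11 61
drop : 11
-6   : 11 -6
+    : 5
-  — needs 2 operands, stack has 1 → underflow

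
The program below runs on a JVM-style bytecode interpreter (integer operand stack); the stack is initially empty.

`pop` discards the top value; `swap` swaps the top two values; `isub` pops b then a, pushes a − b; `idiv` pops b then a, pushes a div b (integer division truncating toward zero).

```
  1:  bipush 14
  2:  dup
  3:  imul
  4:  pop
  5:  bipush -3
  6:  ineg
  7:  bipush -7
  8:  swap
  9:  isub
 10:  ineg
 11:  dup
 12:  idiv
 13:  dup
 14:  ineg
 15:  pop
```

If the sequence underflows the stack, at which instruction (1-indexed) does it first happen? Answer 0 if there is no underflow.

0

bipush 14 -> 14
dup       -> 14 14
imul      -> 196
pop       -> (empty)
bipush -3 -> -3
ineg      -> 3
bipush -7 -> 3 -7
swap      -> -7 3
isub      -> -10
ineg      -> 10
dup       -> 10 10
idiv      -> 1
dup       -> 1 1
ineg      -> 1 -1
pop       -> 1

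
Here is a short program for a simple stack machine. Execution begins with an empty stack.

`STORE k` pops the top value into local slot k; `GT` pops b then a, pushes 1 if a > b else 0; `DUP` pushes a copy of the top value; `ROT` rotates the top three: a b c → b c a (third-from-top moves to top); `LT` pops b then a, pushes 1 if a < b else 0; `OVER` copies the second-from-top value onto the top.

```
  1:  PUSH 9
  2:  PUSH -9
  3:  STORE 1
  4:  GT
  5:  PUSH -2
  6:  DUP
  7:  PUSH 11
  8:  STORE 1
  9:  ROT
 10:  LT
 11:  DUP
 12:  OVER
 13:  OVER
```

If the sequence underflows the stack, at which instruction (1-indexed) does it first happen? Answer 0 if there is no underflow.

4

PUSH 9  -> 9
PUSH -9 -> 9 -9
STORE 1 -> 9
GT  — needs 2 operands, stack has 1 → underflow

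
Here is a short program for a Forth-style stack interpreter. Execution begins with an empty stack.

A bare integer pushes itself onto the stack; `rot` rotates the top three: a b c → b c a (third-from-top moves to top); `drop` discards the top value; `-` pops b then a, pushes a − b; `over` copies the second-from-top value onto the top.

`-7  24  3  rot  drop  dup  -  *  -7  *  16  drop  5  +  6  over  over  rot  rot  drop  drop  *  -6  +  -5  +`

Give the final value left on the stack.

19

-7    [-7]
24    [-7, 24]
3     [-7, 24, 3]
rot   [24, 3, -7]
drop  [24, 3]
dup   [24, 3, 3]
-     [24, 0]
*     [0]
-7    [0, -7]
*     [0]
16    [0, 16]
drop  [0]
5     [0, 5]
+     [5]
6     [5, 6]
over  [5, 6, 5]
over  [5, 6, 5, 6]
rot   [5, 5, 6, 6]
rot   [5, 6, 6, 5]
drop  [5, 6, 6]
drop  [5, 6]
*     [30]
-6    [30, -6]
+     [24]
-5    [24, -5]
+     [19]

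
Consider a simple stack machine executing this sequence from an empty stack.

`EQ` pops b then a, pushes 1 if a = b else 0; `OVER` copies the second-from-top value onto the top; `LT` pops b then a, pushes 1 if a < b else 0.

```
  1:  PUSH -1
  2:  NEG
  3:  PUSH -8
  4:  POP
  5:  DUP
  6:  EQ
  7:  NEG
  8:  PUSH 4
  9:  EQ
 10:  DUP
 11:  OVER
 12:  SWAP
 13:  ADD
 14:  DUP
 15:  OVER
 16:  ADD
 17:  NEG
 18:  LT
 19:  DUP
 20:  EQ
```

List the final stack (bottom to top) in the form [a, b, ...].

[0, 1]

PUSH -1 : -1
NEG     : 1
PUSH -8 : 1 -8
POP     : 1
DUP     : 1 1
EQ      : 1
NEG     : -1
PUSH 4  : -1 4
EQ      : 0
DUP     : 0 0
OVER    : 0 0 0
SWAP    : 0 0 0
ADD     : 0 0
DUP     : 0 0 0
OVER    : 0 0 0 0
ADD     : 0 0 0
NEG     : 0 0 0
LT      : 0 0
DUP     : 0 0 0
EQ      : 0 1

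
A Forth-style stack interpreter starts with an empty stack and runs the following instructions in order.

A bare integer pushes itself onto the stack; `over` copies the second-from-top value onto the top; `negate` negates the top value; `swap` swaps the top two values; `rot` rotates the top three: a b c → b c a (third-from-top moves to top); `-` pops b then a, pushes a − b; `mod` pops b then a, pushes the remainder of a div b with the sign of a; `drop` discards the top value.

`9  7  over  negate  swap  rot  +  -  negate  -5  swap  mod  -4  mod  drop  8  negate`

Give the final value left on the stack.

-8

9       [9]
7       [9, 7]
over    [9, 7, 9]
negate  [9, 7, -9]
swap    [9, -9, 7]
rot     [-9, 7, 9]
+       [-9, 16]
-       [-25]
negate  [25]
-5      [25, -5]
swap    [-5, 25]
mod     [-5]
-4      [-5, -4]
mod     [-1]
drop    []
8       [8]
negate  [-8]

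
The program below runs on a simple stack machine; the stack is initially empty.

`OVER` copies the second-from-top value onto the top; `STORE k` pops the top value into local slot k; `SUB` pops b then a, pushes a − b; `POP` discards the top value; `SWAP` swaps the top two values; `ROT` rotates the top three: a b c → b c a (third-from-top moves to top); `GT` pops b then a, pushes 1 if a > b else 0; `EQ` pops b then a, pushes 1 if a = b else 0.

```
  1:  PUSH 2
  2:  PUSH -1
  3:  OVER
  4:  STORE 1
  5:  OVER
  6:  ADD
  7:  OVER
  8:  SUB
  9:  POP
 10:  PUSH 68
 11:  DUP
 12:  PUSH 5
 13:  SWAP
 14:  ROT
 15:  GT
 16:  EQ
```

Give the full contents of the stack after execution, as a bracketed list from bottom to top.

[2, 0]

PUSH 2  : [2]
PUSH -1 : [2, -1]
OVER    : [2, -1, 2]
STORE 1 : [2, -1]
OVER    : [2, -1, 2]
ADD     : [2, 1]
OVER    : [2, 1, 2]
SUB     : [2, -1]
POP     : [2]
PUSH 68 : [2, 68]
DUP     : [2, 68, 68]
PUSH 5  : [2, 68, 68, 5]
SWAP    : [2, 68, 5, 68]
ROT     : [2, 5, 68, 68]
GT      : [2, 5, 0]
EQ      : [2, 0]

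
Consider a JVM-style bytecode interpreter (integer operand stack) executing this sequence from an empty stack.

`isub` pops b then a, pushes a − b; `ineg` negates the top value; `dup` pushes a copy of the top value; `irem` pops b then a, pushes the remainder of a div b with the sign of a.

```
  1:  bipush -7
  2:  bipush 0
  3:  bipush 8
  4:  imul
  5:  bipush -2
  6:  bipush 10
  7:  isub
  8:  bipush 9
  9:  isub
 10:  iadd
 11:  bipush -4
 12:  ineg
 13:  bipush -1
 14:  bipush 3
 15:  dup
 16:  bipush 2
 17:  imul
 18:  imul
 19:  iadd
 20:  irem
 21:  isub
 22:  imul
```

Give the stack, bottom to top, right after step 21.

[-7, -25]

bipush -7  [-7]
bipush 0   [-7, 0]
bipush 8   [-7, 0, 8]
imul       [-7, 0]
bipush -2  [-7, 0, -2]
bipush 10  [-7, 0, -2, 10]
isub       [-7, 0, -12]
bipush 9   [-7, 0, -12, 9]
isub       [-7, 0, -21]
iadd       [-7, -21]
bipush -4  [-7, -21, -4]
ineg       [-7, -21, 4]
bipush -1  [-7, -21, 4, -1]
bipush 3   [-7, -21, 4, -1, 3]
dup        [-7, -21, 4, -1, 3, 3]
bipush 2   [-7, -21, 4, -1, 3, 3, 2]
imul       [-7, -21, 4, -1, 3, 6]
imul       [-7, -21, 4, -1, 18]
iadd       [-7, -21, 4, 17]
irem       [-7, -21, 4]
isub       [-7, -25]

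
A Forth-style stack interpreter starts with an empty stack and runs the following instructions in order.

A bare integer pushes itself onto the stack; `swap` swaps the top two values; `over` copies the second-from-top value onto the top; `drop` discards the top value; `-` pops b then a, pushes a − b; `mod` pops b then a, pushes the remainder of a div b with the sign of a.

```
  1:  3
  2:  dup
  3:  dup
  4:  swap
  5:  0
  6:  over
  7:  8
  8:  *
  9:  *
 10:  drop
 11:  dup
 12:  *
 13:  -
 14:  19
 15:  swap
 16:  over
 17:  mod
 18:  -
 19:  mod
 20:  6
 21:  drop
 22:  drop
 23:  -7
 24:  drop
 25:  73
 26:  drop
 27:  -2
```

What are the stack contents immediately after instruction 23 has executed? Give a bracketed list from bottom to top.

[-7]

3    : [3]
dup  : [3, 3]
dup  : [3, 3, 3]
swap : [3, 3, 3]
0    : [3, 3, 3, 0]
over : [3, 3, 3, 0, 3]
8    : [3, 3, 3, 0, 3, 8]
*    : [3, 3, 3, 0, 24]
*    : [3, 3, 3, 0]
drop : [3, 3, 3]
dup  : [3, 3, 3, 3]
*    : [3, 3, 9]
-    : [3, -6]
19   : [3, -6, 19]
swap : [3, 19, -6]
over : [3, 19, -6, 19]
mod  : [3, 19, -6]
-    : [3, 25]
mod  : [3]
6    : [3, 6]
drop : [3]
drop : []
-7   : [-7]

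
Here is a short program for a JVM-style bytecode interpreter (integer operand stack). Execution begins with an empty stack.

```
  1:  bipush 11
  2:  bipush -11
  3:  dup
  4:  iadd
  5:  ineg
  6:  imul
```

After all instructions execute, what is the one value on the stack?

bipush 11  -> 11
bipush -11 -> 11 -11
dup        -> 11 -11 -11
iadd       -> 11 -22
ineg       -> 11 22
imul       -> 242

242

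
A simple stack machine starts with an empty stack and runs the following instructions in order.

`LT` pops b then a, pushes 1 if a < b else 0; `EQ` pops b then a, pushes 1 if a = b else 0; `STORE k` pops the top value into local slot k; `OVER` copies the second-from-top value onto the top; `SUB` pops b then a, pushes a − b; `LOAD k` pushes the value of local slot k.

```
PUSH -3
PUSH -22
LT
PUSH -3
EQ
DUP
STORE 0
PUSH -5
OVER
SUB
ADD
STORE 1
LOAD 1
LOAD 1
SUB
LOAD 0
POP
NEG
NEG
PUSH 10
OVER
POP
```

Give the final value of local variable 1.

-5

PUSH -3  : [-3]
PUSH -22 : [-3, -22]
LT       : [0]
PUSH -3  : [0, -3]
EQ       : [0]
DUP      : [0, 0]
STORE 0  : [0]
PUSH -5  : [0, -5]
OVER     : [0, -5, 0]
SUB      : [0, -5]
ADD      : [-5]
STORE 1  : []
LOAD 1   : [-5]
LOAD 1   : [-5, -5]
SUB      : [0]
LOAD 0   : [0, 0]
POP      : [0]
NEG      : [0]
NEG      : [0]
PUSH 10  : [0, 10]
OVER     : [0, 10, 0]
POP      : [0, 10]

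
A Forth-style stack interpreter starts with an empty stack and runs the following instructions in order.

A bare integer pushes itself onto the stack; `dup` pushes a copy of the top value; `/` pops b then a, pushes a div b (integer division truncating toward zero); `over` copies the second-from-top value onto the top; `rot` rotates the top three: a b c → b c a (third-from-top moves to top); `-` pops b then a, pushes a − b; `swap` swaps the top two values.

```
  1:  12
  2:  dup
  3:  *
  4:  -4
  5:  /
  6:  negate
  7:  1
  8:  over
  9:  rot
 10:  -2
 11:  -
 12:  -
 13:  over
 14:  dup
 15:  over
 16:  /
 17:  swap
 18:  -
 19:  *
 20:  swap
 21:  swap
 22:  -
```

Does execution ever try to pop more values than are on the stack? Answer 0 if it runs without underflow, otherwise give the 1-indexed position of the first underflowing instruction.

0

12     -> 12
dup    -> 12 12
*      -> 144
-4     -> 144 -4
/      -> -36
negate -> 36
1      -> 36 1
over   -> 36 1 36
rot    -> 1 36 36
-2     -> 1 36 36 -2
-      -> 1 36 38
-      -> 1 -2
over   -> 1 -2 1
dup    -> 1 -2 1 1
over   -> 1 -2 1 1 1
/      -> 1 -2 1 1
swap   -> 1 -2 1 1
-      -> 1 -2 0
*      -> 1 0
swap   -> 0 1
swap   -> 1 0
-      -> 1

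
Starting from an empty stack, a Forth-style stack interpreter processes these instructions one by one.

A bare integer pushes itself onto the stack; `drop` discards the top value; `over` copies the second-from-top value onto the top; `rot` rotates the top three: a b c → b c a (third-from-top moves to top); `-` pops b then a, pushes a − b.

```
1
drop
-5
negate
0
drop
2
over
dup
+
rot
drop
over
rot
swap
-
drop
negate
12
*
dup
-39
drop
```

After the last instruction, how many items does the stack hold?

1       1
drop    (empty)
-5      -5
negate  5
0       5 0
drop    5
2       5 2
over    5 2 5
dup     5 2 5 5
+       5 2 10
rot     2 10 5
drop    2 10
over    2 10 2
rot     10 2 2
swap    10 2 2
-       10 0
drop    10
negate  -10
12      -10 12
*       -120
dup     -120 -120
-39     -120 -120 -39
drop    -120 -120

2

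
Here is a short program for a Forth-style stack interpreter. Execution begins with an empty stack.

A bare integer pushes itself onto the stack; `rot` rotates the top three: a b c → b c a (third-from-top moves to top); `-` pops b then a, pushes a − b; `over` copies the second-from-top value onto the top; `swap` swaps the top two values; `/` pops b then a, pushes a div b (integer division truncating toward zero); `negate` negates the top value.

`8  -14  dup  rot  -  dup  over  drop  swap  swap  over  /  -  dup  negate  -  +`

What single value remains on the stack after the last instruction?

8      : 8
-14    : 8 -14
dup    : 8 -14 -14
rot    : -14 -14 8
-      : -14 -22
dup    : -14 -22 -22
over   : -14 -22 -22 -22
drop   : -14 -22 -22
swap   : -14 -22 -22
swap   : -14 -22 -22
over   : -14 -22 -22 -22
/      : -14 -22 1
-      : -14 -23
dup    : -14 -23 -23
negate : -14 -23 23
-      : -14 -46
+      : -60

-60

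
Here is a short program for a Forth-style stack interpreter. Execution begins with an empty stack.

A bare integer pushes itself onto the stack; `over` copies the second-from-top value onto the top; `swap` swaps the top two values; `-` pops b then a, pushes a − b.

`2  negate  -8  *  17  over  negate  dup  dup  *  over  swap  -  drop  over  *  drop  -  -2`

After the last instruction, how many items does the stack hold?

2      : 2
negate : -2
-8     : -2 -8
*      : 16
17     : 16 17
over   : 16 17 16
negate : 16 17 -16
dup    : 16 17 -16 -16
dup    : 16 17 -16 -16 -16
*      : 16 17 -16 256
over   : 16 17 -16 256 -16
swap   : 16 17 -16 -16 256
-      : 16 17 -16 -272
drop   : 16 17 -16
over   : 16 17 -16 17
*      : 16 17 -272
drop   : 16 17
-      : -1
-2     : -1 -2

2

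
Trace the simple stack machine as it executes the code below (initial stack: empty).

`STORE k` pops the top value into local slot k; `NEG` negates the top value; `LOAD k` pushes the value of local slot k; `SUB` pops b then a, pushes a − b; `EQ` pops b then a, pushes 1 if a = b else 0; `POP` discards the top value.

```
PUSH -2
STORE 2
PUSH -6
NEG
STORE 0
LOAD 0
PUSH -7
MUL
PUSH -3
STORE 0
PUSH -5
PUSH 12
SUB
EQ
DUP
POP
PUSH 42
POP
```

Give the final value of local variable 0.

PUSH -2  [-2]
STORE 2  []
PUSH -6  [-6]
NEG      [6]
STORE 0  []
LOAD 0   [6]
PUSH -7  [6, -7]
MUL      [-42]
PUSH -3  [-42, -3]
STORE 0  [-42]
PUSH -5  [-42, -5]
PUSH 12  [-42, -5, 12]
SUB      [-42, -17]
EQ       [0]
DUP      [0, 0]
POP      [0]
PUSH 42  [0, 42]
POP      [0]

-3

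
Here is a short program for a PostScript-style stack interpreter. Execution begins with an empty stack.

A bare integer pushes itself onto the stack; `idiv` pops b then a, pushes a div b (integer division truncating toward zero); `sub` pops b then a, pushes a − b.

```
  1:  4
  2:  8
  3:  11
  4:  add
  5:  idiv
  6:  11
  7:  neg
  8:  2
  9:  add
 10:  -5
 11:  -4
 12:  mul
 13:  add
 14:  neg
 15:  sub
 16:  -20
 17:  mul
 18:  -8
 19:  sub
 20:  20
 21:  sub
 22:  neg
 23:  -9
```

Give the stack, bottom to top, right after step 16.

4    -> [4]
8    -> [4, 8]
11   -> [4, 8, 11]
add  -> [4, 19]
idiv -> [0]
11   -> [0, 11]
neg  -> [0, -11]
2    -> [0, -11, 2]
add  -> [0, -9]
-5   -> [0, -9, -5]
-4   -> [0, -9, -5, -4]
mul  -> [0, -9, 20]
add  -> [0, 11]
neg  -> [0, -11]
sub  -> [11]
-20  -> [11, -20]

[11, -20]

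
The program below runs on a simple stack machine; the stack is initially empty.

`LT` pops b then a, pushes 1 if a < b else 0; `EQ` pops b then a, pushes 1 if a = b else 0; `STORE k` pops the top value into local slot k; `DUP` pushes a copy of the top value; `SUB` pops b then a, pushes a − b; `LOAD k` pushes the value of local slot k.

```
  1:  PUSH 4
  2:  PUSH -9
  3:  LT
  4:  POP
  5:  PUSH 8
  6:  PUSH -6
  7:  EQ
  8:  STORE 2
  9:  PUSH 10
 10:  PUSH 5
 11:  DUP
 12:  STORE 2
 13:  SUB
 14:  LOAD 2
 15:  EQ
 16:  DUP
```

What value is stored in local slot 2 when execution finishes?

PUSH 4  -> 4
PUSH -9 -> 4 -9
LT      -> 0
POP     -> (empty)
PUSH 8  -> 8
PUSH -6 -> 8 -6
EQ      -> 0
STORE 2 -> (empty)
PUSH 10 -> 10
PUSH 5  -> 10 5
DUP     -> 10 5 5
STORE 2 -> 10 5
SUB     -> 5
LOAD 2  -> 5 5
EQ      -> 1
DUP     -> 1 1

5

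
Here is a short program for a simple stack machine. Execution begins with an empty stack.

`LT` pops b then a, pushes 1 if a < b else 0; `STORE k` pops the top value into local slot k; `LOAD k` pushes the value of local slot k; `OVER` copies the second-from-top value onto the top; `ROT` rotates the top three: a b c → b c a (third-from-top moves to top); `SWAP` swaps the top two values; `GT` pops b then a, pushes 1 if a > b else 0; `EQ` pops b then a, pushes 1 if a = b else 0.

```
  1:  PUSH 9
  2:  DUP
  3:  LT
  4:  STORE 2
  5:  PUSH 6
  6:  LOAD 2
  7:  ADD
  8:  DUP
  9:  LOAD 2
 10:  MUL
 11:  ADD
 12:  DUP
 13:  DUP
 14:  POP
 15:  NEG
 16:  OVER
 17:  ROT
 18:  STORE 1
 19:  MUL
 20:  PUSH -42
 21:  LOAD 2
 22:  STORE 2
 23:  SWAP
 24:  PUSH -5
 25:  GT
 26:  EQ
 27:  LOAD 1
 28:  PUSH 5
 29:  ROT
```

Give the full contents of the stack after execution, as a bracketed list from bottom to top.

PUSH 9    9
DUP       9 9
LT        0
STORE 2   (empty)
PUSH 6    6
LOAD 2    6 0
ADD       6
DUP       6 6
LOAD 2    6 6 0
MUL       6 0
ADD       6
DUP       6 6
DUP       6 6 6
POP       6 6
NEG       6 -6
OVER      6 -6 6
ROT       -6 6 6
STORE 1   -6 6
MUL       -36
PUSH -42  -36 -42
LOAD 2    -36 -42 0
STORE 2   -36 -42
SWAP      -42 -36
PUSH -5   -42 -36 -5
GT        -42 0
EQ        0
LOAD 1    0 6
PUSH 5    0 6 5
ROT       6 5 0

[6, 5, 0]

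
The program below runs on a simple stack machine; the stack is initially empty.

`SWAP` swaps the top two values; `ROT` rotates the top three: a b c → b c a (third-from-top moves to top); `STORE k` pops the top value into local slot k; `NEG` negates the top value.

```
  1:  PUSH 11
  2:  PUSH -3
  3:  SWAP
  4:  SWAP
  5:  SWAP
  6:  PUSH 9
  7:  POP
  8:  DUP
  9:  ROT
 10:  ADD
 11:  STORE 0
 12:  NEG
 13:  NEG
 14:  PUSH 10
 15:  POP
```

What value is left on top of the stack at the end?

11

PUSH 11 → 11
PUSH -3 → 11 -3
SWAP    → -3 11
SWAP    → 11 -3
SWAP    → -3 11
PUSH 9  → -3 11 9
POP     → -3 11
DUP     → -3 11 11
ROT     → 11 11 -3
ADD     → 11 8
STORE 0 → 11
NEG     → -11
NEG     → 11
PUSH 10 → 11 10
POP     → 11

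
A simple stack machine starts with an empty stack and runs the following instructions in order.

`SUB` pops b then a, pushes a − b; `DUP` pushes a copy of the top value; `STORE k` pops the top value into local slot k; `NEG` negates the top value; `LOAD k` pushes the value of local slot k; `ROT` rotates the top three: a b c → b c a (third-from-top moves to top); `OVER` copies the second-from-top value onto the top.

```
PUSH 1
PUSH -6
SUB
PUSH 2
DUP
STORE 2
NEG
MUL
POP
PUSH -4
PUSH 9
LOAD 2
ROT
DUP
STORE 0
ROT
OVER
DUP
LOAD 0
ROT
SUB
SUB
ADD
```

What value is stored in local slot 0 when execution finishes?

-4

PUSH 1   1
PUSH -6  1 -6
SUB      7
PUSH 2   7 2
DUP      7 2 2
STORE 2  7 2
NEG      7 -2
MUL      -14
POP      (empty)
PUSH -4  -4
PUSH 9   -4 9
LOAD 2   -4 9 2
ROT      9 2 -4
DUP      9 2 -4 -4
STORE 0  9 2 -4
ROT      2 -4 9
OVER     2 -4 9 -4
DUP      2 -4 9 -4 -4
LOAD 0   2 -4 9 -4 -4 -4
ROT      2 -4 9 -4 -4 -4
SUB      2 -4 9 -4 0
SUB      2 -4 9 -4
ADD      2 -4 5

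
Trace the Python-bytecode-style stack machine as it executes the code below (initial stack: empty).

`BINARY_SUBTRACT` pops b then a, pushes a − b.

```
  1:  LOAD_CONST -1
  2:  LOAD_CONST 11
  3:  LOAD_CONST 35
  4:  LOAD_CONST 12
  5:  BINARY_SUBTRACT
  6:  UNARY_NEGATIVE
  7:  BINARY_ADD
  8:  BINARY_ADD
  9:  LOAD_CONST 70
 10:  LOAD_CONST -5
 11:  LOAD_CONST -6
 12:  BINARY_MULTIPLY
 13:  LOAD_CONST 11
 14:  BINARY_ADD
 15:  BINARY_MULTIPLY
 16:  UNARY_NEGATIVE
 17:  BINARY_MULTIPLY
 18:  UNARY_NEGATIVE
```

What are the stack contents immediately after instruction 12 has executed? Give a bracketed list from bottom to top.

[-13, 70, 30]

LOAD_CONST -1   → [-1]
LOAD_CONST 11   → [-1, 11]
LOAD_CONST 35   → [-1, 11, 35]
LOAD_CONST 12   → [-1, 11, 35, 12]
BINARY_SUBTRACT → [-1, 11, 23]
UNARY_NEGATIVE  → [-1, 11, -23]
BINARY_ADD      → [-1, -12]
BINARY_ADD      → [-13]
LOAD_CONST 70   → [-13, 70]
LOAD_CONST -5   → [-13, 70, -5]
LOAD_CONST -6   → [-13, 70, -5, -6]
BINARY_MULTIPLY → [-13, 70, 30]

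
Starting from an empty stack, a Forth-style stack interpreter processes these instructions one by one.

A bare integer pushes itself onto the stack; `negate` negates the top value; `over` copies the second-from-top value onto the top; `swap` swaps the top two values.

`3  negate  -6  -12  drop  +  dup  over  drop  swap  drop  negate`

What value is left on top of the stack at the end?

3      : 3
negate : -3
-6     : -3 -6
-12    : -3 -6 -12
drop   : -3 -6
+      : -9
dup    : -9 -9
over   : -9 -9 -9
drop   : -9 -9
swap   : -9 -9
drop   : -9
negate : 9

9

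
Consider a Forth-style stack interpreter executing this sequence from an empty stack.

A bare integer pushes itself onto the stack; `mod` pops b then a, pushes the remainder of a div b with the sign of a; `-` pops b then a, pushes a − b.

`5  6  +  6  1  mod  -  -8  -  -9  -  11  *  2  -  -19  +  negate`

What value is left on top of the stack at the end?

5       [5]
6       [5, 6]
+       [11]
6       [11, 6]
1       [11, 6, 1]
mod     [11, 0]
-       [11]
-8      [11, -8]
-       [19]
-9      [19, -9]
-       [28]
11      [28, 11]
*       [308]
2       [308, 2]
-       [306]
-19     [306, -19]
+       [287]
negate  [-287]

-287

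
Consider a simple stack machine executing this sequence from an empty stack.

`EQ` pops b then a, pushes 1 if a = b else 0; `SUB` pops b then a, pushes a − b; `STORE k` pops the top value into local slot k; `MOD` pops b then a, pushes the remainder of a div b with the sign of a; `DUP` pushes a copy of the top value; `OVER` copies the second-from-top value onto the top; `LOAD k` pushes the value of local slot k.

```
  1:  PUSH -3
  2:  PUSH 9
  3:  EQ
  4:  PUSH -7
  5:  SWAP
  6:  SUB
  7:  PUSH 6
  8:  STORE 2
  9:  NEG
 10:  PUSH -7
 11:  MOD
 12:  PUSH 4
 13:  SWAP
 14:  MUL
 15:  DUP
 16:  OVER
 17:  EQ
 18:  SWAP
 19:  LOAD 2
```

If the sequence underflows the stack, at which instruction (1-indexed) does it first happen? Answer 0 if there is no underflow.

0

PUSH -3 : -3
PUSH 9  : -3 9
EQ      : 0
PUSH -7 : 0 -7
SWAP    : -7 0
SUB     : -7
PUSH 6  : -7 6
STORE 2 : -7
NEG     : 7
PUSH -7 : 7 -7
MOD     : 0
PUSH 4  : 0 4
SWAP    : 4 0
MUL     : 0
DUP     : 0 0
OVER    : 0 0 0
EQ      : 0 1
SWAP    : 1 0
LOAD 2  : 1 0 6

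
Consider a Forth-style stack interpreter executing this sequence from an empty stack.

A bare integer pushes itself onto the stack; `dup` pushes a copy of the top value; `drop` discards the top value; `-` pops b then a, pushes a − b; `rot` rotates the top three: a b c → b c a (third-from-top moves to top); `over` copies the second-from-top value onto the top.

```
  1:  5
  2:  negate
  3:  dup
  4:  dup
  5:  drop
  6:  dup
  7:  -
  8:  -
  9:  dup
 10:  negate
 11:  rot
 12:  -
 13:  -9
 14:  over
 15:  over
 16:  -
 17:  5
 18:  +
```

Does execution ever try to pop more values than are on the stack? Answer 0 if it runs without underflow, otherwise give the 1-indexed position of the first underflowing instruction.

11

5      -> 5
negate -> -5
dup    -> -5 -5
dup    -> -5 -5 -5
drop   -> -5 -5
dup    -> -5 -5 -5
-      -> -5 0
-      -> -5
dup    -> -5 -5
negate -> -5 5
rot  — needs 3 operands, stack has 2 → underflow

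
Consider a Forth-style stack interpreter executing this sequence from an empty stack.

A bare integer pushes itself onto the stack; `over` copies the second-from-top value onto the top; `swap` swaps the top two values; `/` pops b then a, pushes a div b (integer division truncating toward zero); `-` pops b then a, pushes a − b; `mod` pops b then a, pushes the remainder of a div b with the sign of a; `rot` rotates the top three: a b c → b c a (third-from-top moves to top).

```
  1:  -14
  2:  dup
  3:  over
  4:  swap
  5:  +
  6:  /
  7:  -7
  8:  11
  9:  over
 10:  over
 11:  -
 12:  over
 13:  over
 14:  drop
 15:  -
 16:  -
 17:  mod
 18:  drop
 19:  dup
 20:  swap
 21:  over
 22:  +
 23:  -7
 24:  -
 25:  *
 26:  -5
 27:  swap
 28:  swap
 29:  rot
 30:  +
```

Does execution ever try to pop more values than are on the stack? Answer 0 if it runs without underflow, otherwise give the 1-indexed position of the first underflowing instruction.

29

-14  -> [-14]
dup  -> [-14, -14]
over -> [-14, -14, -14]
swap -> [-14, -14, -14]
+    -> [-14, -28]
/    -> [0]
-7   -> [0, -7]
11   -> [0, -7, 11]
over -> [0, -7, 11, -7]
over -> [0, -7, 11, -7, 11]
-    -> [0, -7, 11, -18]
over -> [0, -7, 11, -18, 11]
over -> [0, -7, 11, -18, 11, -18]
drop -> [0, -7, 11, -18, 11]
-    -> [0, -7, 11, -29]
-    -> [0, -7, 40]
mod  -> [0, -7]
drop -> [0]
dup  -> [0, 0]
swap -> [0, 0]
over -> [0, 0, 0]
+    -> [0, 0]
-7   -> [0, 0, -7]
-    -> [0, 7]
*    -> [0]
-5   -> [0, -5]
swap -> [-5, 0]
swap -> [0, -5]
rot  — needs 3 operands, stack has 2 → underflow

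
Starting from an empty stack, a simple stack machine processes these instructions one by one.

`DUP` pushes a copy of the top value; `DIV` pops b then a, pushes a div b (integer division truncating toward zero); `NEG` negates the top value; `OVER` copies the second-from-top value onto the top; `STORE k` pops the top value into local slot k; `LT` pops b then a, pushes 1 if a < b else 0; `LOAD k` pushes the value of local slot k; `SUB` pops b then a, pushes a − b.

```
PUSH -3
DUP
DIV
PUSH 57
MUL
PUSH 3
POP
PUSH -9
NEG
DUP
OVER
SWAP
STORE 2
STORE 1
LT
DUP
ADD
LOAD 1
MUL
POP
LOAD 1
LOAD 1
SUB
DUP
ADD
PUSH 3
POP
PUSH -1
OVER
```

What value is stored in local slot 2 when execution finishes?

9

PUSH -3 : [-3]
DUP     : [-3, -3]
DIV     : [1]
PUSH 57 : [1, 57]
MUL     : [57]
PUSH 3  : [57, 3]
POP     : [57]
PUSH -9 : [57, -9]
NEG     : [57, 9]
DUP     : [57, 9, 9]
OVER    : [57, 9, 9, 9]
SWAP    : [57, 9, 9, 9]
STORE 2 : [57, 9, 9]
STORE 1 : [57, 9]
LT      : [0]
DUP     : [0, 0]
ADD     : [0]
LOAD 1  : [0, 9]
MUL     : [0]
POP     : []
LOAD 1  : [9]
LOAD 1  : [9, 9]
SUB     : [0]
DUP     : [0, 0]
ADD     : [0]
PUSH 3  : [0, 3]
POP     : [0]
PUSH -1 : [0, -1]
OVER    : [0, -1, 0]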